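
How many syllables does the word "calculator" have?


Word: "calculator"
Syllable breakdown: cal | cu | la | tor
Counting: 4 parts
= 4 syllables


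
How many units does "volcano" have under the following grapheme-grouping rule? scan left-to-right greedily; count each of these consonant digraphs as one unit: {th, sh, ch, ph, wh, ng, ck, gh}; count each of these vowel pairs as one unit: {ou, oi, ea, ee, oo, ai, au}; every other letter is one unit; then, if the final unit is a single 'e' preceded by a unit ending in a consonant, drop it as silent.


Word: "volcano" (7 letters)
Left-to-right scan:
  (1) 'v' (letter)
  (2) 'o' (letter)
  (3) 'l' (letter)
  (4) 'c' (letter)
  (5) 'a' (letter)
  (6) 'n' (letter)
  (7) 'o' (letter)
Units from scan: 7
Sound units = 7 units


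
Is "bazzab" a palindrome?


Word: "bazzab"
Reversed: "bazzab"
Forward == Backward? bazzab == bazzab
Palindrome = Yes


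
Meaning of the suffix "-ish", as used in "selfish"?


Suffix: -ish
Example: selfish (self + -ish)
Meaning = somewhat / having the qualities of


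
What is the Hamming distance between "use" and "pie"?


Comparing character by character (same length = 3):
  Pos 0: 'u' vs 'p' !=
  Pos 1: 's' vs 'i' !=
  Pos 2: 'e' vs 'e' =
Hamming distance = 2


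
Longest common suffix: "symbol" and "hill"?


Word 1: "symbol"
Word 2: "hill"
Comparing from end:
  Pos -1: 'l' == 'l'
  Pos -2: 'o' != 'l' (stop)
LCS = "l" (length 1)


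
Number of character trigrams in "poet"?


Word: "poet" (length 4)
Number of 3-grams = length - 3 + 1 = 4 - 3 + 1
= 2


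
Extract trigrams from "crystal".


Word: "crystal" (length 7)
Number of trigrams = 7 - 3 + 1 = 5
  Position 0: "cry"
  Position 1: "rys"
  Position 2: "yst"
  Position 3: "sta"
  Position 4: "tal"
Trigrams = "cry", "rys", "yst", "sta", "tal"


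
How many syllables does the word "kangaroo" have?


Word: "kangaroo"
Syllable breakdown: kan · ga · roo
Counting: 3 parts
= 3 syllables


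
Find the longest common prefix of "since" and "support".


Word 1: "since"
Word 2: "support"
Comparing from start:
  Pos 0: 's' == 's'
  Pos 1: 'i' != 'u' (stop)
LCP = "s" (length 1)


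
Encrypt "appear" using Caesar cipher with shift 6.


Word: "appear"
Shift: 6
Each letter → (letter + shift) mod 26:
  'a' (0) + 6 = 6 → 'g'
  'p' (15) + 6 = 21 → 'v'
  'p' (15) + 6 = 21 → 'v'
  'e' (4) + 6 = 10 → 'k'
  'a' (0) + 6 = 6 → 'g'
  'r' (17) + 6 = 23 → 'x'
Result = "gvvkgx"


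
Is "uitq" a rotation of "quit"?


Word: "quit", Candidate: "uitq"
Method: check if candidate is substring of word+word
"quitquit" contains "uitq"? Yes
Is rotation = Yes


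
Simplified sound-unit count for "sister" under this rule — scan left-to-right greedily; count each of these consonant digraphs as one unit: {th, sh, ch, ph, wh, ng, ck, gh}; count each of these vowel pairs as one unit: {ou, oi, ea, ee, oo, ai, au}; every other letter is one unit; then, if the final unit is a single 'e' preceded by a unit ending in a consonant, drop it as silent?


Word: "sister" (6 letters)
Left-to-right scan:
  (1) 's' (letter)
  (2) 'i' (letter)
  (3) 's' (letter)
  (4) 't' (letter)
  (5) 'e' (letter)
  (6) 'r' (letter)
Units from scan: 6
Sound units = 6 units


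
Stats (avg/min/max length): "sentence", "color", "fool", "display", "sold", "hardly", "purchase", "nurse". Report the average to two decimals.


Lengths: "sentence"=8, "color"=5, "fool"=4, "display"=7, "sold"=4, "hardly"=6, "purchase"=8, "nurse"=5
Sum = 47, Count = 8
Average = 47/8 = 5.88
= avg=5.88, min=4, max=8


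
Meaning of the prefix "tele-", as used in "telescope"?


Prefix: tele-
As in: telescope -> tele- + scope
Meaning = distant


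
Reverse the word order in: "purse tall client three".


Original: "purse tall client three"
Words (1..n): purse | tall | client | three
Reversed (n..1): three | client | tall | purse
Result = "three client tall purse"


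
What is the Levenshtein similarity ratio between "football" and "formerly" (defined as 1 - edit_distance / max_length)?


Word 1: "football" (length 8)
Word 2: "formerly" (length 8)
One optimal edit sequence:
  1. keep 'f'
  2. keep 'o'
  3. substitute 'o' -> 'r'  (+1)
  4. substitute 't' -> 'm'  (+1)
  5. substitute 'b' -> 'e'  (+1)
  6. substitute 'a' -> 'r'  (+1)
  7. keep 'l'
  8. substitute 'l' -> 'y'  (+1)
Edit distance = 5
Max length = max(8, 8) = 8
Similarity = 1 - 5/8
= 0.3750


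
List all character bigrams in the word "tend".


Word: "tend" (length 4)
Number of bigrams = 4 - 2 + 1 = 3
  Position 0: "te"
  Position 1: "en"
  Position 2: "nd"
Bigrams = "te", "en", "nd"


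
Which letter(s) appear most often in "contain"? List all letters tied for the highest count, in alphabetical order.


Word: "contain"
Letter counts:
  'a': 1
  'c': 1
  'i': 1
  'n': 2
  'o': 1
  't': 1
Maximum count = 2
Most frequent = 'n' (2 times each)


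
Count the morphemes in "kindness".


Word: "kindness"
Morphemes: kind / -ness
Each morpheme carries meaning
= 2 morphemes


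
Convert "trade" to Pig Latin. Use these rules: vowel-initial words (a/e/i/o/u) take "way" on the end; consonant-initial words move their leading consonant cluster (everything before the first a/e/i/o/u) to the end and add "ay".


Word: "trade"
Starts with consonant(s) → move to end, add 'ay'
Consonant cluster: "tr"
Pig Latin = "adetray"


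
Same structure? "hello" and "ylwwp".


Pattern of "hello": [0, 1, 2, 2, 3]
Pattern of "ylwwp": [0, 1, 2, 2, 3]
Patterns match
Same pattern = Yes


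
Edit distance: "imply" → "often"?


Word 1: "imply" (length 5)
Word 2: "often" (length 5)
One optimal edit sequence (insert/delete/substitute each cost 1):
  1. substitute 'i' -> 'o'  (+1)
  2. substitute 'm' -> 'f'  (+1)
  3. substitute 'p' -> 't'  (+1)
  4. substitute 'l' -> 'e'  (+1)
  5. substitute 'y' -> 'n'  (+1)
Total edit operations: 5
Edit distance = 5


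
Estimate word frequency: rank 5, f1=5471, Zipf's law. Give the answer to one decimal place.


Zipf's law: f(r) = f(1) / r
f(1) = 5471
f(5) = 5471 / 5
= 1094.2 occurrences


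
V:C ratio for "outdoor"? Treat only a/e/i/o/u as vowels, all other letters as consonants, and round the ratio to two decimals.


Word: "outdoor"
Vowels (a,e,i,o,u): 4
Consonants: 3
Ratio = 4/3
= 1.33


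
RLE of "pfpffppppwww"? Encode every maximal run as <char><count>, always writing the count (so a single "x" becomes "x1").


String: "pfpffppppwww"
Scanning for consecutive runs:
  'p' x 1
  'f' x 1
  'p' x 1
  'f' x 2
  'p' x 4
  'w' x 3
RLE = "p1f1p1f2p4w3"


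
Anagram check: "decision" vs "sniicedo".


Word 1: "decision" → sorted: cdeiinos
Word 2: "sniicedo" → sorted: cdeiinos
Same letters? cdeiinos == cdeiinos
Anagram = Yes


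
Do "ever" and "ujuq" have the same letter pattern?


Pattern of "ever": [0, 1, 0, 2]
Pattern of "ujuq": [0, 1, 0, 2]
Patterns match
Same pattern = Yes


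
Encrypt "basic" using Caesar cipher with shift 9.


Word: "basic"
Shift: 9
Each letter → (letter + shift) mod 26:
  'b' (1) + 9 = 10 → 'k'
  'a' (0) + 9 = 9 → 'j'
  's' (18) + 9 = 1 → 'b'
  'i' (8) + 9 = 17 → 'r'
  'c' (2) + 9 = 11 → 'l'
Result = "kjbrl"


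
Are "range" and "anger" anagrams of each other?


Word 1: "range" → sorted: aegnr
Word 2: "anger" → sorted: aegnr
Same letters? aegnr == aegnr
Anagram = Yes


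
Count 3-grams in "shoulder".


Word: "shoulder" (length 8)
Number of 3-grams = length - 3 + 1 = 8 - 3 + 1
= 6


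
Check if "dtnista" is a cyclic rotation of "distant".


Word: "distant", Candidate: "dtnista"
Method: check if candidate is substring of word+word
"distantdistant" contains "dtnista"? No
Is rotation = No


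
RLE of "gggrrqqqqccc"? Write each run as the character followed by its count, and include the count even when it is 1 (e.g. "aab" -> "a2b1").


String: "gggrrqqqqccc"
Scanning for consecutive runs:
  'g' x 3
  'r' x 2
  'q' x 4
  'c' x 3
RLE = "g3r2q4c3"


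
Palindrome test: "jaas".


Word: "jaas"
Reversed: "saaj"
Forward == Backward? jaas != saaj
Palindrome = No


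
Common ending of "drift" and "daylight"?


Word 1: "drift"
Word 2: "daylight"
Comparing from end:
  Pos -1: 't' == 't'
  Pos -2: 'f' != 'h' (stop)
LCS = "t" (length 1)


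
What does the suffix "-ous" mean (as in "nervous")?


Suffix: -ous
Example: nervous (nerve + -ous, with a spelling change)
Meaning = having quality of


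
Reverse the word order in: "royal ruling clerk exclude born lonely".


Original: "royal ruling clerk exclude born lonely"
Words (1..n): royal | ruling | clerk | exclude | born | lonely
Reversed (n..1): lonely | born | exclude | clerk | ruling | royal
Result = "lonely born exclude clerk ruling royal"


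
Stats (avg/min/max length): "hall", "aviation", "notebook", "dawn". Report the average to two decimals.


Lengths: "hall"=4, "aviation"=8, "notebook"=8, "dawn"=4
Sum = 24, Count = 4
Average = 24/4 = 6.00
= avg=6.00, min=4, max=8


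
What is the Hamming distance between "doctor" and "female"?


Comparing character by character (same length = 6):
  Pos 0: 'd' vs 'f' !=
  Pos 1: 'o' vs 'e' !=
  Pos 2: 'c' vs 'm' !=
  Pos 3: 't' vs 'a' !=
  Pos 4: 'o' vs 'l' !=
  Pos 5: 'r' vs 'e' !=
Hamming distance = 6


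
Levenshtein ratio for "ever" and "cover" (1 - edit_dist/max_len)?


Word 1: "ever" (length 4)
Word 2: "cover" (length 5)
One optimal edit sequence:
  1. insert 'c'  (+1)
  2. substitute 'e' -> 'o'  (+1)
  3. keep 'v'
  4. keep 'e'
  5. keep 'r'
Edit distance = 2
Max length = max(4, 5) = 5
Similarity = 1 - 2/5
= 0.6000


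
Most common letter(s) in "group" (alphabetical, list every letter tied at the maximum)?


Word: "group"
Letter counts:
  'g': 1
  'o': 1
  'p': 1
  'r': 1
  'u': 1
Maximum count = 1
Most frequent = 'g', 'o', 'p', 'r', 'u' (1 time each)


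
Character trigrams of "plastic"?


Word: "plastic" (length 7)
Number of trigrams = 7 - 3 + 1 = 5
  Position 0: "pla"
  Position 1: "las"
  Position 2: "ast"
  Position 3: "sti"
  Position 4: "tic"
Trigrams = "pla", "las", "ast", "sti", "tic"


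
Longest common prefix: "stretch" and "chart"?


Word 1: "stretch"
Word 2: "chart"
Comparing from start:
  Pos 0: 's' != 'c' (stop)
LCP = "" (length 0)


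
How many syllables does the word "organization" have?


Word: "organization"
Syllable breakdown: or | gan | i | za | tion
Counting: 5 parts
= 5 syllables


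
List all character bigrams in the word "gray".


Word: "gray" (length 4)
Number of bigrams = 4 - 2 + 1 = 3
  Position 0: "gr"
  Position 1: "ra"
  Position 2: "ay"
Bigrams = "gr", "ra", "ay"


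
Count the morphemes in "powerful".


Word: "powerful"
Morphemes: power + -ful
Each morpheme carries meaning
= 2 morphemes


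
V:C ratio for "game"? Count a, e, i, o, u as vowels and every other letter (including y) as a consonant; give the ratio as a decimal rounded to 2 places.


Word: "game"
Vowels (a,e,i,o,u): 2
Consonants: 2
Ratio = 2/2
= 1.00


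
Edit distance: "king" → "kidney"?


Word 1: "king" (length 4)
Word 2: "kidney" (length 6)
One optimal edit sequence (insert/delete/substitute each cost 1):
  1. keep 'k'
  2. keep 'i'
  3. insert 'd'  (+1)
  4. keep 'n'
  5. insert 'e'  (+1)
  6. substitute 'g' -> 'y'  (+1)
Total edit operations: 3
Edit distance = 3


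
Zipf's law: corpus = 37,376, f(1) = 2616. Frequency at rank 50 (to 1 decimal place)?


Zipf's law: f(r) = f(1) / r
f(1) = 2616
f(50) = 2616 / 50
= 52.3 occurrences


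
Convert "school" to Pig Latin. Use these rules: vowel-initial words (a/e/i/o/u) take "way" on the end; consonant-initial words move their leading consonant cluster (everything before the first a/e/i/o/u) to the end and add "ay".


Word: "school"
Starts with consonant(s) → move to end, add 'ay'
Consonant cluster: "sch"
Pig Latin = "oolschay"


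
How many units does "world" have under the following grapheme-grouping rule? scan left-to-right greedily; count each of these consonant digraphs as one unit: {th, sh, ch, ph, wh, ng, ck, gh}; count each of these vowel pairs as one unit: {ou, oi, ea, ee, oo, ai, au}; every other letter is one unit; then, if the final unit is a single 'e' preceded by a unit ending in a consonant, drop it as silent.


Word: "world" (5 letters)
Left-to-right scan:
  (1) 'w' (letter)
  (2) 'o' (letter)
  (3) 'r' (letter)
  (4) 'l' (letter)
  (5) 'd' (letter)
Units from scan: 5
Sound units = 5 units


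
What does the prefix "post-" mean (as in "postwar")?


Prefix: post-
As in: postwar -> post- + war
Meaning = after


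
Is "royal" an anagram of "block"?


Word 1: "block" → sorted: bcklo
Word 2: "royal" → sorted: alory
Same letters? bcklo != alory
Anagram = No


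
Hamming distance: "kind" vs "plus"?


Comparing character by character (same length = 4):
  Pos 0: 'k' vs 'p' !=
  Pos 1: 'i' vs 'l' !=
  Pos 2: 'n' vs 'u' !=
  Pos 3: 'd' vs 's' !=
Hamming distance = 4


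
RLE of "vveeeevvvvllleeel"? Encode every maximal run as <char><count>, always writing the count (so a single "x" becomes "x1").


String: "vveeeevvvvllleeel"
Scanning for consecutive runs:
  'v' x 2
  'e' x 4
  'v' x 4
  'l' x 3
  'e' x 3
  'l' x 1
RLE = "v2e4v4l3e3l1"


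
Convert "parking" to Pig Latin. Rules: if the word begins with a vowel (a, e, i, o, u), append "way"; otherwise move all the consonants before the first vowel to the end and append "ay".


Word: "parking"
Starts with consonant(s) → move to end, add 'ay'
Consonant cluster: "p"
Pig Latin = "arkingpay"


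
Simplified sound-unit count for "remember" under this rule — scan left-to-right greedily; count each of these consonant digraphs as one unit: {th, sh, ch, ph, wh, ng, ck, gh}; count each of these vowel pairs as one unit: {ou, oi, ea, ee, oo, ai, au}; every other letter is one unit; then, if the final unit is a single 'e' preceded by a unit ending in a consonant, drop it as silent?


Word: "remember" (8 letters)
Left-to-right scan:
  1. 'r' (letter)
  2. 'e' (letter)
  3. 'm' (letter)
  4. 'e' (letter)
  5. 'm' (letter)
  6. 'b' (letter)
  7. 'e' (letter)
  8. 'r' (letter)
Units from scan: 8
Sound units = 8 units


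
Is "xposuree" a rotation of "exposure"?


Word: "exposure", Candidate: "xposuree"
Method: check if candidate is substring of word+word
"exposureexposure" contains "xposuree"? Yes
Is rotation = Yes


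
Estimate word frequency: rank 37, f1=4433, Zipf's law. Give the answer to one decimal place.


Zipf's law: f(r) = f(1) / r
f(1) = 4433
f(37) = 4433 / 37
= 119.8 occurrences


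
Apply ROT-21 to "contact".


Word: "contact"
Shift: 21
Each letter → (letter + shift) mod 26:
  'c' (2) + 21 = 23 → 'x'
  'o' (14) + 21 = 9 → 'j'
  'n' (13) + 21 = 8 → 'i'
  't' (19) + 21 = 14 → 'o'
  'a' (0) + 21 = 21 → 'v'
  'c' (2) + 21 = 23 → 'x'
  't' (19) + 21 = 14 → 'o'
Result = "xjiovxo"


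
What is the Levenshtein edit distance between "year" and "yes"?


Word 1: "year" (length 4)
Word 2: "yes" (length 3)
One optimal edit sequence (insert/delete/substitute each cost 1):
  1. keep 'y'
  2. keep 'e'
  3. delete 'a'  (+1)
  4. substitute 'r' -> 's'  (+1)
Total edit operations: 2
Edit distance = 2


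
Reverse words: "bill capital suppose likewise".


Original: "bill capital suppose likewise"
Words (1..n): bill | capital | suppose | likewise
Reversed (n..1): likewise | suppose | capital | bill
Result = "likewise suppose capital bill"


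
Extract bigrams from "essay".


Word: "essay" (length 5)
Number of bigrams = 5 - 2 + 1 = 4
  Position 0: "es"
  Position 1: "ss"
  Position 2: "sa"
  Position 3: "ay"
Bigrams = "es", "ss", "sa", "ay"


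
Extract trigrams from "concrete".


Word: "concrete" (length 8)
Number of trigrams = 8 - 3 + 1 = 6
  Position 0: "con"
  Position 1: "onc"
  Position 2: "ncr"
  Position 3: "cre"
  Position 4: "ret"
  Position 5: "ete"
Trigrams = "con", "onc", "ncr", "cre", "ret", "ete"


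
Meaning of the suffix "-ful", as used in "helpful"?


Suffix: -ful
Example: helpful (help + -ful)
Meaning = full of


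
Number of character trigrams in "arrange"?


Word: "arrange" (length 7)
Number of 3-grams = length - 3 + 1 = 7 - 3 + 1
= 5


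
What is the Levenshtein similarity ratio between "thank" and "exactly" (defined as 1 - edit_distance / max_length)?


Word 1: "thank" (length 5)
Word 2: "exactly" (length 7)
One optimal edit sequence:
  1. substitute 't' -> 'e'  (+1)
  2. substitute 'h' -> 'x'  (+1)
  3. keep 'a'
  4. insert 'c'  (+1)
  5. insert 't'  (+1)
  6. substitute 'n' -> 'l'  (+1)
  7. substitute 'k' -> 'y'  (+1)
Edit distance = 6
Max length = max(5, 7) = 7
Similarity = 1 - 6/7
= 0.1429


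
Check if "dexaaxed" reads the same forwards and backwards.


Word: "dexaaxed"
Reversed: "dexaaxed"
Forward == Backward? dexaaxed == dexaaxed
Palindrome = Yes


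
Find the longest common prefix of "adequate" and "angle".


Word 1: "adequate"
Word 2: "angle"
Comparing from start:
  Pos 0: 'a' == 'a'
  Pos 1: 'd' != 'n' (stop)
LCP = "a" (length 1)


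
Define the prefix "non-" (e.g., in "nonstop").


Prefix: non-
Example: nonstop (non- + stop)
Meaning = not


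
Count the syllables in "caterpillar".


Word: "caterpillar"
Syllable breakdown: cat-er-pil-lar
Counting: 4 parts
= 4 syllables


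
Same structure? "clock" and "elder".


Pattern of "clock": [0, 1, 2, 0, 3]
Pattern of "elder": [0, 1, 2, 0, 3]
Patterns match
Same pattern = Yes


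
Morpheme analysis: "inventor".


Word: "inventor"
Morphemes: invent / -or
Each morpheme carries meaning
= 2 morphemes


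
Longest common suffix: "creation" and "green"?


Word 1: "creation"
Word 2: "green"
Comparing from end:
  Pos -1: 'n' == 'n'
  Pos -2: 'o' != 'e' (stop)
LCS = "n" (length 1)


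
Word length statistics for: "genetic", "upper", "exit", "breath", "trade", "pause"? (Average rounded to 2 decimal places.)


Lengths: "genetic"=7, "upper"=5, "exit"=4, "breath"=6, "trade"=5, "pause"=5
Sum = 32, Count = 6
Average = 32/6 = 5.33
= avg=5.33, min=4, max=7


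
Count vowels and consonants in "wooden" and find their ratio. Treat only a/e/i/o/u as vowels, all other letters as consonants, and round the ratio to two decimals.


Word: "wooden"
Vowels (a,e,i,o,u): 3
Consonants: 3
Ratio = 3/3
= 1.00


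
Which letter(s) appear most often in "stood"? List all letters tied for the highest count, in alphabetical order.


Word: "stood"
Letter counts:
  'd': 1
  'o': 2
  's': 1
  't': 1
Maximum count = 2
Most frequent = 'o' (2 times each)


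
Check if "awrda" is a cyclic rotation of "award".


Word: "award", Candidate: "awrda"
Method: check if candidate is substring of word+word
"awardaward" contains "awrda"? No
Is rotation = No


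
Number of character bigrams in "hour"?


Word: "hour" (length 4)
Number of 2-grams = length - 2 + 1 = 4 - 2 + 1
= 3


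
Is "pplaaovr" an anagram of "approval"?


Word 1: "approval" → sorted: aalopprv
Word 2: "pplaaovr" → sorted: aalopprv
Same letters? aalopprv == aalopprv
Anagram = Yes


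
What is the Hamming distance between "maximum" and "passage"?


Comparing character by character (same length = 7):
  Pos 0: 'm' vs 'p' !=
  Pos 1: 'a' vs 'a' =
  Pos 2: 'x' vs 's' !=
  Pos 3: 'i' vs 's' !=
  Pos 4: 'm' vs 'a' !=
  Pos 5: 'u' vs 'g' !=
  Pos 6: 'm' vs 'e' !=
Hamming distance = 6


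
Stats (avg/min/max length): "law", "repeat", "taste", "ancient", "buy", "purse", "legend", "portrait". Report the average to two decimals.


Lengths: "law"=3, "repeat"=6, "taste"=5, "ancient"=7, "buy"=3, "purse"=5, "legend"=6, "portrait"=8
Sum = 43, Count = 8
Average = 43/8 = 5.38
= avg=5.38, min=3, max=8


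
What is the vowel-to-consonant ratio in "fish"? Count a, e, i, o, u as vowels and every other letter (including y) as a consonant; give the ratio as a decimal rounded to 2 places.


Word: "fish"
Vowels (a,e,i,o,u): 1
Consonants: 3
Ratio = 1/3
= 0.33


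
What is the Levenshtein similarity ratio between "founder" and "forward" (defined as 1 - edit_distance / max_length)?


Word 1: "founder" (length 7)
Word 2: "forward" (length 7)
One optimal edit sequence:
  1. keep 'f'
  2. keep 'o'
  3. substitute 'u' -> 'r'  (+1)
  4. substitute 'n' -> 'w'  (+1)
  5. substitute 'd' -> 'a'  (+1)
  6. substitute 'e' -> 'r'  (+1)
  7. substitute 'r' -> 'd'  (+1)
Edit distance = 5
Max length = max(7, 7) = 7
Similarity = 1 - 5/7
= 0.2857


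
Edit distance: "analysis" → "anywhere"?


Word 1: "analysis" (length 8)
Word 2: "anywhere" (length 8)
One optimal edit sequence (insert/delete/substitute each cost 1):
  1. keep 'a'
  2. keep 'n'
  3. substitute 'a' -> 'y'  (+1)
  4. substitute 'l' -> 'w'  (+1)
  5. substitute 'y' -> 'h'  (+1)
  6. substitute 's' -> 'e'  (+1)
  7. substitute 'i' -> 'r'  (+1)
  8. substitute 's' -> 'e'  (+1)
Total edit operations: 6
Edit distance = 6


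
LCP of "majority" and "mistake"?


Word 1: "majority"
Word 2: "mistake"
Comparing from start:
  Pos 0: 'm' == 'm'
  Pos 1: 'a' != 'i' (stop)
LCP = "m" (length 1)


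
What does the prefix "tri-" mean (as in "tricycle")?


Prefix: tri-
As in: tricycle -> tri- + cycle
Meaning = three


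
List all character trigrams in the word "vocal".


Word: "vocal" (length 5)
Number of trigrams = 5 - 3 + 1 = 3
  Position 0: "voc"
  Position 1: "oca"
  Position 2: "cal"
Trigrams = "voc", "oca", "cal"


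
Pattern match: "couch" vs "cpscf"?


Pattern of "couch": [0, 1, 2, 0, 3]
Pattern of "cpscf": [0, 1, 2, 0, 3]
Patterns match
Same pattern = Yes


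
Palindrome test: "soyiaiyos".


Word: "soyiaiyos"
Reversed: "soyiaiyos"
Forward == Backward? soyiaiyos == soyiaiyos
Palindrome = Yes


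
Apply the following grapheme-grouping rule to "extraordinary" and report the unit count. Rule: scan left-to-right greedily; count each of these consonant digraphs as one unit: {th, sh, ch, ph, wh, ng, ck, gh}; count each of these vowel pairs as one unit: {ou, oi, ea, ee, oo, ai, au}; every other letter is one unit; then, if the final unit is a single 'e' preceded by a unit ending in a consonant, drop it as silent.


Word: "extraordinary" (13 letters)
Left-to-right scan:
  [1] 'e' (letter)
  [2] 'x' (letter)
  [3] 't' (letter)
  [4] 'r' (letter)
  [5] 'a' (letter)
  [6] 'o' (letter)
  [7] 'r' (letter)
  [8] 'd' (letter)
  [9] 'i' (letter)
  [10] 'n' (letter)
  [11] 'a' (letter)
  [12] 'r' (letter)
  [13] 'y' (letter)
Units from scan: 13
Sound units = 13 units


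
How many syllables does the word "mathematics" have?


Word: "mathematics"
Syllable breakdown: math | e | mat | ics
Counting: 4 parts
= 4 syllables


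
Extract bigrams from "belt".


Word: "belt" (length 4)
Number of bigrams = 4 - 2 + 1 = 3
  Position 0: "be"
  Position 1: "el"
  Position 2: "lt"
Bigrams = "be", "el", "lt"


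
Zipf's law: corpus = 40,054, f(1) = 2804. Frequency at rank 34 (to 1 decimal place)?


Zipf's law: f(r) = f(1) / r
f(1) = 2804
f(34) = 2804 / 34
= 82.5 occurrences


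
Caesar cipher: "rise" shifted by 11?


Word: "rise"
Shift: 11
Each letter → (letter + shift) mod 26:
  'r' (17) + 11 = 2 → 'c'
  'i' (8) + 11 = 19 → 't'
  's' (18) + 11 = 3 → 'd'
  'e' (4) + 11 = 15 → 'p'
Result = "ctdp"


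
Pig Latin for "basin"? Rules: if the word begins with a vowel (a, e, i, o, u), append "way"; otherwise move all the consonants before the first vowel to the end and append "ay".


Word: "basin"
Starts with consonant(s) → move to end, add 'ay'
Consonant cluster: "b"
Pig Latin = "asinbay"


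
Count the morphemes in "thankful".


Word: "thankful"
Morphemes: thank + -ful
Each morpheme carries meaning
= 2 morphemes


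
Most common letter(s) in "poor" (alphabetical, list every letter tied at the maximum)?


Word: "poor"
Letter counts:
  'o': 2
  'p': 1
  'r': 1
Maximum count = 2
Most frequent = 'o' (2 times each)


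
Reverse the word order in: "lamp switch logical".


Original: "lamp switch logical"
Words (1..n): lamp | switch | logical
Reversed (n..1): logical | switch | lamp
Result = "logical switch lamp"


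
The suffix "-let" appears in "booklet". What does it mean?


Suffix: -let
As in: booklet -> book + -let
Meaning = small


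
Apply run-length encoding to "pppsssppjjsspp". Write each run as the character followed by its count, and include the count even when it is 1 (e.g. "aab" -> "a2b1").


String: "pppsssppjjsspp"
Scanning for consecutive runs:
  'p' x 3
  's' x 3
  'p' x 2
  'j' x 2
  's' x 2
  'p' x 2
RLE = "p3s3p2j2s2p2"


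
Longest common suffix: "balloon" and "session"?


Word 1: "balloon"
Word 2: "session"
Comparing from end:
  Pos -1: 'n' == 'n'
  Pos -2: 'o' == 'o'
  Pos -3: 'o' != 'i' (stop)
LCS = "on" (length 2)


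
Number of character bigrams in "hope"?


Word: "hope" (length 4)
Number of 2-grams = length - 2 + 1 = 4 - 2 + 1
= 3


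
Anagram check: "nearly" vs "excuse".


Word 1: "nearly" → sorted: aelnry
Word 2: "excuse" → sorted: ceesux
Same letters? aelnry != ceesux
Anagram = No


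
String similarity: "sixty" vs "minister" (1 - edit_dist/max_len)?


Word 1: "sixty" (length 5)
Word 2: "minister" (length 8)
One optimal edit sequence:
  1. insert 'm'  (+1)
  2. insert 'i'  (+1)
  3. substitute 's' -> 'n'  (+1)
  4. keep 'i'
  5. substitute 'x' -> 's'  (+1)
  6. keep 't'
  7. insert 'e'  (+1)
  8. substitute 'y' -> 'r'  (+1)
Edit distance = 6
Max length = max(5, 8) = 8
Similarity = 1 - 6/8
= 0.2500


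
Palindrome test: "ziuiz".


Word: "ziuiz"
Reversed: "ziuiz"
Forward == Backward? ziuiz == ziuiz
Palindrome = Yes


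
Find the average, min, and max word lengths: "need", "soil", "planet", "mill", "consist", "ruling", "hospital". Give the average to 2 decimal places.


Lengths: "need"=4, "soil"=4, "planet"=6, "mill"=4, "consist"=7, "ruling"=6, "hospital"=8
Sum = 39, Count = 7
Average = 39/7 = 5.57
= avg=5.57, min=4, max=8


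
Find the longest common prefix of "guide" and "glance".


Word 1: "guide"
Word 2: "glance"
Comparing from start:
  Pos 0: 'g' == 'g'
  Pos 1: 'u' != 'l' (stop)
LCP = "g" (length 1)


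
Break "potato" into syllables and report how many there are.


Word: "potato"
Syllable breakdown: po / ta / to
Counting: 3 parts
= 3 syllables


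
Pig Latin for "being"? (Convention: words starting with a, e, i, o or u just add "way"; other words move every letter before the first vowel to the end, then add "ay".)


Word: "being"
Starts with consonant(s) → move to end, add 'ay'
Consonant cluster: "b"
Pig Latin = "eingbay"


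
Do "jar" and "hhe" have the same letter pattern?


Pattern of "jar": [0, 1, 2]
Pattern of "hhe": [0, 0, 1]
Patterns do not match
Same pattern = No


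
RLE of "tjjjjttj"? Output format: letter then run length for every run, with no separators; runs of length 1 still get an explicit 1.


String: "tjjjjttj"
Scanning for consecutive runs:
  't' x 1
  'j' x 4
  't' x 2
  'j' x 1
RLE = "t1j4t2j1"


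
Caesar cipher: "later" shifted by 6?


Word: "later"
Shift: 6
Each letter → (letter + shift) mod 26:
  'l' (11) + 6 = 17 → 'r'
  'a' (0) + 6 = 6 → 'g'
  't' (19) + 6 = 25 → 'z'
  'e' (4) + 6 = 10 → 'k'
  'r' (17) + 6 = 23 → 'x'
Result = "rgzkx"


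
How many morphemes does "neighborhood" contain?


Word: "neighborhood"
Morphemes: neighbor / -hood
Each morpheme carries meaning
= 2 morphemes


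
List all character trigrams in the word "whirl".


Word: "whirl" (length 5)
Number of trigrams = 5 - 3 + 1 = 3
  Position 0: "whi"
  Position 1: "hir"
  Position 2: "irl"
Trigrams = "whi", "hir", "irl"


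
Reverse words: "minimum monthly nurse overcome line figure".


Original: "minimum monthly nurse overcome line figure"
Words (1..n): minimum | monthly | nurse | overcome | line | figure
Reversed (n..1): figure | line | overcome | nurse | monthly | minimum
Result = "figure line overcome nurse monthly minimum"


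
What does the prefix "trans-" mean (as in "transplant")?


Prefix: trans-
Example: transplant (trans- + plant)
Meaning = across


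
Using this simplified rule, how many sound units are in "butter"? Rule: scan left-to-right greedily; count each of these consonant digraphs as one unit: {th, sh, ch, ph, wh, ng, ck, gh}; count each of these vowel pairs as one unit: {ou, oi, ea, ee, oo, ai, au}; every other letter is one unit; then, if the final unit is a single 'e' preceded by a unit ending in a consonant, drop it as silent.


Word: "butter" (6 letters)
Left-to-right scan:
  1. 'b' (letter)
  2. 'u' (letter)
  3. 't' (letter)
  4. 't' (letter)
  5. 'e' (letter)
  6. 'r' (letter)
Units from scan: 6
Sound units = 6 units


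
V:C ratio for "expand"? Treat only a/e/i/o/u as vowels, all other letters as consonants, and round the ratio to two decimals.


Word: "expand"
Vowels (a,e,i,o,u): 2
Consonants: 4
Ratio = 2/4
= 0.50


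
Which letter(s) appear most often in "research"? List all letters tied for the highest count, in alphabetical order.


Word: "research"
Letter counts:
  'a': 1
  'c': 1
  'e': 2
  'h': 1
  'r': 2
  's': 1
Maximum count = 2
Most frequent = 'e', 'r' (2 times each)


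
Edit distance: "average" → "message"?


Word 1: "average" (length 7)
Word 2: "message" (length 7)
One optimal edit sequence (insert/delete/substitute each cost 1):
  1. substitute 'a' -> 'm'  (+1)
  2. substitute 'v' -> 'e'  (+1)
  3. substitute 'e' -> 's'  (+1)
  4. substitute 'r' -> 's'  (+1)
  5. keep 'a'
  6. keep 'g'
  7. keep 'e'
Total edit operations: 4
Edit distance = 4


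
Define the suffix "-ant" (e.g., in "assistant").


Suffix: -ant
Example: assistant = assist + -ant
Meaning = one who / that which


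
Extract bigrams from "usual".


Word: "usual" (length 5)
Number of bigrams = 5 - 2 + 1 = 4
  Position 0: "us"
  Position 1: "su"
  Position 2: "ua"
  Position 3: "al"
Bigrams = "us", "su", "ua", "al"


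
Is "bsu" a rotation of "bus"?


Word: "bus", Candidate: "bsu"
Method: check if candidate is substring of word+word
"busbus" contains "bsu"? No
Is rotation = No


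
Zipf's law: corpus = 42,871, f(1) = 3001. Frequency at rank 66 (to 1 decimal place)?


Zipf's law: f(r) = f(1) / r
f(1) = 3001
f(66) = 3001 / 66
= 45.5 occurrences


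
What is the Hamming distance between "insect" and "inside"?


Comparing character by character (same length = 6):
  Pos 0: 'i' vs 'i' =
  Pos 1: 'n' vs 'n' =
  Pos 2: 's' vs 's' =
  Pos 3: 'e' vs 'i' !=
  Pos 4: 'c' vs 'd' !=
  Pos 5: 't' vs 'e' !=
Hamming distance = 3


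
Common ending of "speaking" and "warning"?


Word 1: "speaking"
Word 2: "warning"
Comparing from end:
  Pos -1: 'g' == 'g'
  Pos -2: 'n' == 'n'
  Pos -3: 'i' == 'i'
  Pos -4: 'k' != 'n' (stop)
LCS = "ing" (length 3)


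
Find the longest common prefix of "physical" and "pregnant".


Word 1: "physical"
Word 2: "pregnant"
Comparing from start:
  Pos 0: 'p' == 'p'
  Pos 1: 'h' != 'r' (stop)
LCP = "p" (length 1)


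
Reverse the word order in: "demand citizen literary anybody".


Original: "demand citizen literary anybody"
Words (1..n): demand | citizen | literary | anybody
Reversed (n..1): anybody | literary | citizen | demand
Result = "anybody literary citizen demand"


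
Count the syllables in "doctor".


Word: "doctor"
Syllable breakdown: doc · tor
Counting: 2 parts
= 2 syllables


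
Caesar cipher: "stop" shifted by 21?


Word: "stop"
Shift: 21
Each letter → (letter + shift) mod 26:
  's' (18) + 21 = 13 → 'n'
  't' (19) + 21 = 14 → 'o'
  'o' (14) + 21 = 9 → 'j'
  'p' (15) + 21 = 10 → 'k'
Result = "nojk"


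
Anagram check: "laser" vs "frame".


Word 1: "laser" → sorted: aelrs
Word 2: "frame" → sorted: aefmr
Same letters? aelrs != aefmr
Anagram = No


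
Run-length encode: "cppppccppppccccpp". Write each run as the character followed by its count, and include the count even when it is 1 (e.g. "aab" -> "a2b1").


String: "cppppccppppccccpp"
Scanning for consecutive runs:
  'c' x 1
  'p' x 4
  'c' x 2
  'p' x 4
  'c' x 4
  'p' x 2
RLE = "c1p4c2p4c4p2"


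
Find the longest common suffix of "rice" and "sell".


Word 1: "rice"
Word 2: "sell"
Comparing from end:
  Pos -1: 'e' != 'l' (stop)
LCS = "" (length 0)


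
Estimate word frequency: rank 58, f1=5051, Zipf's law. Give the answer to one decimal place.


Zipf's law: f(r) = f(1) / r
f(1) = 5051
f(58) = 5051 / 58
= 87.1 occurrences


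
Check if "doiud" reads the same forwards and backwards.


Word: "doiud"
Reversed: "duiod"
Forward == Backward? doiud != duiod
Palindrome = No


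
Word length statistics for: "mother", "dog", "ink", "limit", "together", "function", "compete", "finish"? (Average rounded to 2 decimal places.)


Lengths: "mother"=6, "dog"=3, "ink"=3, "limit"=5, "together"=8, "function"=8, "compete"=7, "finish"=6
Sum = 46, Count = 8
Average = 46/8 = 5.75
= avg=5.75, min=3, max=8


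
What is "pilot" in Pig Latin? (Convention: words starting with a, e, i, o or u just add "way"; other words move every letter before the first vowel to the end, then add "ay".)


Word: "pilot"
Starts with consonant(s) → move to end, add 'ay'
Consonant cluster: "p"
Pig Latin = "ilotpay"


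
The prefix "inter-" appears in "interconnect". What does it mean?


Prefix: inter-
Example: interconnect (inter- + connect)
Meaning = between


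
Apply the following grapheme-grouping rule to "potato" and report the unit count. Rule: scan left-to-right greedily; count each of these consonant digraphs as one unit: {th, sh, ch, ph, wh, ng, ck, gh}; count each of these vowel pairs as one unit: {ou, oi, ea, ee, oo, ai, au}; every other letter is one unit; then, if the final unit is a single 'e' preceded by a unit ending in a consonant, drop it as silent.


Word: "potato" (6 letters)
Left-to-right scan:
  1. 'p' (letter)
  2. 'o' (letter)
  3. 't' (letter)
  4. 'a' (letter)
  5. 't' (letter)
  6. 'o' (letter)
Units from scan: 6
Sound units = 6 units


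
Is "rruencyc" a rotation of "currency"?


Word: "currency", Candidate: "rruencyc"
Method: check if candidate is substring of word+word
"currencycurrency" contains "rruencyc"? No
Is rotation = No


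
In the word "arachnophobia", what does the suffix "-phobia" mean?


Suffix: -phobia
As in: arachnophobia -> arachno- + -phobia
Meaning = fear of


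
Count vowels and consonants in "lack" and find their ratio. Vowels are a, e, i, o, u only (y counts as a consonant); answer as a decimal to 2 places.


Word: "lack"
Vowels (a,e,i,o,u): 1
Consonants: 3
Ratio = 1/3
= 0.33


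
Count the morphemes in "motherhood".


Word: "motherhood"
Morphemes: mother / -hood
Each morpheme carries meaning
= 2 morphemes


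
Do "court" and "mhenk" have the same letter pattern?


Pattern of "court": [0, 1, 2, 3, 4]
Pattern of "mhenk": [0, 1, 2, 3, 4]
Patterns match
Same pattern = Yes


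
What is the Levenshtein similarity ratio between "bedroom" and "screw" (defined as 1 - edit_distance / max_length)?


Word 1: "bedroom" (length 7)
Word 2: "screw" (length 5)
One optimal edit sequence:
  1. delete 'b'  (+1)
  2. substitute 'e' -> 's'  (+1)
  3. substitute 'd' -> 'c'  (+1)
  4. keep 'r'
  5. delete 'o'  (+1)
  6. substitute 'o' -> 'e'  (+1)
  7. substitute 'm' -> 'w'  (+1)
Edit distance = 6
Max length = max(7, 5) = 7
Similarity = 1 - 6/7
= 0.1429


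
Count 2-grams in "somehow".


Word: "somehow" (length 7)
Number of 2-grams = length - 2 + 1 = 7 - 2 + 1
= 6


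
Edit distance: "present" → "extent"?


Word 1: "present" (length 7)
Word 2: "extent" (length 6)
One optimal edit sequence (insert/delete/substitute each cost 1):
  1. delete 'p'  (+1)
  2. substitute 'r' -> 'e'  (+1)
  3. substitute 'e' -> 'x'  (+1)
  4. substitute 's' -> 't'  (+1)
  5. keep 'e'
  6. keep 'n'
  7. keep 't'
Total edit operations: 4
Edit distance = 4


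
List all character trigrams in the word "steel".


Word: "steel" (length 5)
Number of trigrams = 5 - 3 + 1 = 3
  Position 0: "ste"
  Position 1: "tee"
  Position 2: "eel"
Trigrams = "ste", "tee", "eel"


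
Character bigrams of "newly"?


Word: "newly" (length 5)
Number of bigrams = 5 - 2 + 1 = 4
  Position 0: "ne"
  Position 1: "ew"
  Position 2: "wl"
  Position 3: "ly"
Bigrams = "ne", "ew", "wl", "ly"


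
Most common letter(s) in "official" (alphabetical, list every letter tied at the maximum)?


Word: "official"
Letter counts:
  'a': 1
  'c': 1
  'f': 2
  'i': 2
  'l': 1
  'o': 1
Maximum count = 2
Most frequent = 'f', 'i' (2 times each)


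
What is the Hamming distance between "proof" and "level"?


Comparing character by character (same length = 5):
  Pos 0: 'p' vs 'l' !=
  Pos 1: 'r' vs 'e' !=
  Pos 2: 'o' vs 'v' !=
  Pos 3: 'o' vs 'e' !=
  Pos 4: 'f' vs 'l' !=
Hamming distance = 5


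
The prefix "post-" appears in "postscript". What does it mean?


Prefix: post-
Example: postscript (post- + script)
Meaning = after


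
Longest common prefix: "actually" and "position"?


Word 1: "actually"
Word 2: "position"
Comparing from start:
  Pos 0: 'a' != 'p' (stop)
LCP = "" (length 0)


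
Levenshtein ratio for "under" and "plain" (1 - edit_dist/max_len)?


Word 1: "under" (length 5)
Word 2: "plain" (length 5)
One optimal edit sequence:
  1. substitute 'u' -> 'p'  (+1)
  2. substitute 'n' -> 'l'  (+1)
  3. substitute 'd' -> 'a'  (+1)
  4. substitute 'e' -> 'i'  (+1)
  5. substitute 'r' -> 'n'  (+1)
Edit distance = 5
Max length = max(5, 5) = 5
Similarity = 1 - 5/5
= 0.0000


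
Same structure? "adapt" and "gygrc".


Pattern of "adapt": [0, 1, 0, 2, 3]
Pattern of "gygrc": [0, 1, 0, 2, 3]
Patterns match
Same pattern = Yes


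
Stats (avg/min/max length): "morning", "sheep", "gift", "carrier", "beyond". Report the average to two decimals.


Lengths: "morning"=7, "sheep"=5, "gift"=4, "carrier"=7, "beyond"=6
Sum = 29, Count = 5
Average = 29/5 = 5.80
= avg=5.80, min=4, max=7


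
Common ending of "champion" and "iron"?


Word 1: "champion"
Word 2: "iron"
Comparing from end:
  Pos -1: 'n' == 'n'
  Pos -2: 'o' == 'o'
  Pos -3: 'i' != 'r' (stop)
LCS = "on" (length 2)


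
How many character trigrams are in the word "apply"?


Word: "apply" (length 5)
Number of 3-grams = length - 3 + 1 = 5 - 3 + 1
= 3


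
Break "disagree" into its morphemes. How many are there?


Word: "disagree"
Morphemes: dis- | agree
Each morpheme carries meaning
= 2 morphemes


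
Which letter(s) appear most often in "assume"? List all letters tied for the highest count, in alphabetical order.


Word: "assume"
Letter counts:
  'a': 1
  'e': 1
  'm': 1
  's': 2
  'u': 1
Maximum count = 2
Most frequent = 's' (2 times each)


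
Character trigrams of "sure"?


Word: "sure" (length 4)
Number of trigrams = 4 - 3 + 1 = 2
  Position 0: "sur"
  Position 1: "ure"
Trigrams = "sur", "ure"


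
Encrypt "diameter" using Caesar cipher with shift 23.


Word: "diameter"
Shift: 23
Each letter → (letter + shift) mod 26:
  'd' (3) + 23 = 0 → 'a'
  'i' (8) + 23 = 5 → 'f'
  'a' (0) + 23 = 23 → 'x'
  'm' (12) + 23 = 9 → 'j'
  'e' (4) + 23 = 1 → 'b'
  't' (19) + 23 = 16 → 'q'
  'e' (4) + 23 = 1 → 'b'
  'r' (17) + 23 = 14 → 'o'
Result = "afxjbqbo"


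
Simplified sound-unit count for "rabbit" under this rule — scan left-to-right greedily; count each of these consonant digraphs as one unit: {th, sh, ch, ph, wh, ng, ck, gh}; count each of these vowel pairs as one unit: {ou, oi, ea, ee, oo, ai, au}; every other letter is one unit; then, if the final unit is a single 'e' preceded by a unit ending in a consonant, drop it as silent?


Word: "rabbit" (6 letters)
Left-to-right scan:
  [1] 'r' (letter)
  [2] 'a' (letter)
  [3] 'b' (letter)
  [4] 'b' (letter)
  [5] 'i' (letter)
  [6] 't' (letter)
Units from scan: 6
Sound units = 6 units
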